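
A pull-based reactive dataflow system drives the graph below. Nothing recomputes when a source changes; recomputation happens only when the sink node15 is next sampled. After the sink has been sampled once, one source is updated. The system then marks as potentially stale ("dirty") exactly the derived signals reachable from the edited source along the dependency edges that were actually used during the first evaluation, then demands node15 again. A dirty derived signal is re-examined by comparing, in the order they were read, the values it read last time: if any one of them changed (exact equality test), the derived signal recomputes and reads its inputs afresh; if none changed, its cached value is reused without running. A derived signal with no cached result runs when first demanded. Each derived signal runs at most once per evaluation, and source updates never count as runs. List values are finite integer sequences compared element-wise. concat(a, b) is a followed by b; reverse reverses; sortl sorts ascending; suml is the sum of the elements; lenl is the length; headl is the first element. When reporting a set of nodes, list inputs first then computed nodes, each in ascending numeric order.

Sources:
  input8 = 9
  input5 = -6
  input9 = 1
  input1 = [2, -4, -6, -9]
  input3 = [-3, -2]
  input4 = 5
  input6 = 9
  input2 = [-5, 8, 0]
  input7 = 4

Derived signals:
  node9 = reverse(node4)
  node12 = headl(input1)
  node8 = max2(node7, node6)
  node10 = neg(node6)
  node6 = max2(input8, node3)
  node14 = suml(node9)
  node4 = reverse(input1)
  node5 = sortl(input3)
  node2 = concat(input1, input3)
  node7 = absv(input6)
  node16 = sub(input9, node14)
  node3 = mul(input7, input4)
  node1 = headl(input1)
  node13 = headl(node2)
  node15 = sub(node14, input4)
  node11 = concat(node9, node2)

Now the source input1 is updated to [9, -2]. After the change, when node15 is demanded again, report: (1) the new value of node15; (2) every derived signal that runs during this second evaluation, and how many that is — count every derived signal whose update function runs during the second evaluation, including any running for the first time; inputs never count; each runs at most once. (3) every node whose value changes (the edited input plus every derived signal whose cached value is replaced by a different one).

New value of node15: 2.
Derived signals that run: node4, node9, node14, node15 — 4 in total.
Values that change: input1, node4, node9, node14, node15.

First evaluation (everything demanded from the output):
  node4 = reverse([2, -4, -6, -9]) = [-9, -6, -4, 2]
  node9 = reverse([-9, -6, -4, 2]) = [2, -4, -6, -9]
  node14 = suml([2, -4, -6, -9]) = -17
  node15 = sub(-17, 5) = -22

Propagation after the edit:
  node4: runs — input1 [2, -4, -6, -9]->[9, -2]; result [-2, 9].
  node9: runs — node4 [-9, -6, -4, 2]->[-2, 9]; result [9, -2].
  node14: runs — node9 [2, -4, -6, -9]->[9, -2]; result 7.
  node15: runs — node14 -17->7; result 2.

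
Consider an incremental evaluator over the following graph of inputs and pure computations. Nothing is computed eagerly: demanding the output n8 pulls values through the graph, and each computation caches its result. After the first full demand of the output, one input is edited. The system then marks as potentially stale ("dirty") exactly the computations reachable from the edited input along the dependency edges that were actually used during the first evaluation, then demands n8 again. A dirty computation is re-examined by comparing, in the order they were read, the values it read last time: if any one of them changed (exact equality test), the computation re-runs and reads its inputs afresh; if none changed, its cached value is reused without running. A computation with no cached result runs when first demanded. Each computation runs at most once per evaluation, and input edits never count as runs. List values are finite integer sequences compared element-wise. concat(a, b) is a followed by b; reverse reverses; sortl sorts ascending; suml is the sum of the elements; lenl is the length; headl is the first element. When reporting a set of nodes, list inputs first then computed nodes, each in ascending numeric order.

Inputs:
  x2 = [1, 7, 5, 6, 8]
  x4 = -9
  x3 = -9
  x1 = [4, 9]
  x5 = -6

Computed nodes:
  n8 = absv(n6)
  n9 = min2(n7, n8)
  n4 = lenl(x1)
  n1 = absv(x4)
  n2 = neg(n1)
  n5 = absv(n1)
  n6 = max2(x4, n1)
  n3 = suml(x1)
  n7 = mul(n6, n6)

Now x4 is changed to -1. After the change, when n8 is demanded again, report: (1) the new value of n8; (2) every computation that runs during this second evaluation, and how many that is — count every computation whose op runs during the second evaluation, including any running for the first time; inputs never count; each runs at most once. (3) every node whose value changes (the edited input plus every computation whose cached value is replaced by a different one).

n8 now evaluates to 1.
Run set: n1, n6, n8 (3 run).
Changed values: x4, n1, n6, n8.

Initial pass — values computed on the first demand:
  n1 = absv(-9) = 9
  n6 = max2(-9, 9) = 9
  n8 = absv(9) = 9

Second demand — change propagation:
  n1: re-runs because x4 -9->-1; new result 1.
  n6: re-runs because x4 -9->-1; n1 9->1; new result 1.
  n8: re-runs because n6 9->1; new result 1.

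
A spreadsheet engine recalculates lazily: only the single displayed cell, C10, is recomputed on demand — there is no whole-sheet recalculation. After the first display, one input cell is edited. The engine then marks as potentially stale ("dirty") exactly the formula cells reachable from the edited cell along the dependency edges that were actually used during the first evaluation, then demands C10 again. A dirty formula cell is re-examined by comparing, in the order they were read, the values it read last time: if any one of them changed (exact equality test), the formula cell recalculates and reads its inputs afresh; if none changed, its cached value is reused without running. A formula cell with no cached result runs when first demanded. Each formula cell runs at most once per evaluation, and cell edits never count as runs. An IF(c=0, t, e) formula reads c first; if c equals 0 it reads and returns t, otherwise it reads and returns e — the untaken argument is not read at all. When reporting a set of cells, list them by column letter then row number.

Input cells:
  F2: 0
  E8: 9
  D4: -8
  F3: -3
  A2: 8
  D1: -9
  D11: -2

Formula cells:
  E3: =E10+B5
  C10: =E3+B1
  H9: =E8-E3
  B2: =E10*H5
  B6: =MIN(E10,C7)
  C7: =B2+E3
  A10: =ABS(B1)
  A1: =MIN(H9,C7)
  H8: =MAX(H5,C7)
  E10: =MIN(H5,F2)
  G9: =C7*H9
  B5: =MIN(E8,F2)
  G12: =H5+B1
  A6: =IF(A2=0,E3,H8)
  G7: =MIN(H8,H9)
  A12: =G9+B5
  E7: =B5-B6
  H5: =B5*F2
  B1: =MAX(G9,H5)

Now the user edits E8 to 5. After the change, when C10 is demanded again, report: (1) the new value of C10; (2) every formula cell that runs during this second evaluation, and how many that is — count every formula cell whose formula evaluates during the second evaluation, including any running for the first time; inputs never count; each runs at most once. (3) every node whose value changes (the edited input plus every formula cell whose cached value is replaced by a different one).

New value of C10: 0.
Formula cells that run: B5, G9, H9 — 3 in total.
Values that change: E8, H9.
Key observation: the cutoff stops propagation at H5 — its inputs' values are unchanged, so it reuses its cache.

First evaluation (everything demanded from the output):
  B5 = MIN(9, 0) = 0
  H5 = 0 * 0 = 0
  E10 = MIN(0, 0) = 0
  B2 = 0 * 0 = 0
  E3 = 0 + 0 = 0
  C7 = 0 + 0 = 0
  H9 = 9 - 0 = 9
  G9 = 0 * 9 = 0
  B1 = MAX(0, 0) = 0
  C10 = 0 + 0 = 0

Propagation after the edit:
  B5: runs — E8 9->5; result 0 (same value as before).
  H5: checked — values it read are unchanged (B5 unchanged, F2 unchanged); reused cached 0 without running.
  E10: checked — values it read are unchanged (H5 unchanged, F2 unchanged); reused cached 0 without running.
  B2: checked — values it read are unchanged (E10 unchanged, H5 unchanged); reused cached 0 without running.
  E3: checked — values it read are unchanged (E10 unchanged, B5 unchanged); reused cached 0 without running.
  C7: checked — values it read are unchanged (B2 unchanged, E3 unchanged); reused cached 0 without running.
  H9: runs — E8 9->5; result 5.
  G9: runs — H9 9->5; result 0 (same value as before).
  B1: checked — values it read are unchanged (G9 unchanged, H5 unchanged); reused cached 0 without running.
  C10: checked — values it read are unchanged (E3 unchanged, B1 unchanged); reused cached 0 without running.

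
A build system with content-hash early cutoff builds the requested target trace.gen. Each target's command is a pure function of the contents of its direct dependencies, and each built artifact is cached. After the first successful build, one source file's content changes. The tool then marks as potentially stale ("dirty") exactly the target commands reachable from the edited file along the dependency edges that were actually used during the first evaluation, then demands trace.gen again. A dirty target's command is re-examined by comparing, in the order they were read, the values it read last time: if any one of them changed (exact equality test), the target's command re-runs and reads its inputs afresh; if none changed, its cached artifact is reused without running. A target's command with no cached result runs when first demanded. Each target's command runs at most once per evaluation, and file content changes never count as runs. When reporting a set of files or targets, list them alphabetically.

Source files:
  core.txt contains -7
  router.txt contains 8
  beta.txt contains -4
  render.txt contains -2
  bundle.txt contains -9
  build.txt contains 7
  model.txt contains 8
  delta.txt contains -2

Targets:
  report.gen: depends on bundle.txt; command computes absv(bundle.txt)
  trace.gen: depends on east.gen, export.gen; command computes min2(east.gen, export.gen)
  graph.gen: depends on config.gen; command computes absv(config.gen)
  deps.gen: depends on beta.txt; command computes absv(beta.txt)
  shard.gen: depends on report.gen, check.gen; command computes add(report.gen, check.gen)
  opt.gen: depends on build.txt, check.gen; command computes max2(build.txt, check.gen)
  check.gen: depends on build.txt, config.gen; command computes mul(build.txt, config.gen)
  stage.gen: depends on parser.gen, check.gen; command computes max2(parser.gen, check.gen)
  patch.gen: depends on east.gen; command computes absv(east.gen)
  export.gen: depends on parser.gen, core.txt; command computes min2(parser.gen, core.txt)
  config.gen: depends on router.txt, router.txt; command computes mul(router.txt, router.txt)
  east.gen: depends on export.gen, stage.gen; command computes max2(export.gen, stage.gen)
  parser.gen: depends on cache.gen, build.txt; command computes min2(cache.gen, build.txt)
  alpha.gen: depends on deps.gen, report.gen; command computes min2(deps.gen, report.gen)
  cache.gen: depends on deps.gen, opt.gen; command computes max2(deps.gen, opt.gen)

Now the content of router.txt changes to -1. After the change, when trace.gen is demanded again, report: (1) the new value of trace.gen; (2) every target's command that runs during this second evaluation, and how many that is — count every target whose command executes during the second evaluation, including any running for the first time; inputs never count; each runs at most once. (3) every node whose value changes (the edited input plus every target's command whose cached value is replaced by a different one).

New value of trace.gen: -7.
Target commands that run: cache.gen, check.gen, config.gen, east.gen, opt.gen, parser.gen, stage.gen, trace.gen — 8 in total.
Values that change: cache.gen, check.gen, config.gen, east.gen, opt.gen, router.txt, stage.gen.
Key observation: the cutoff stops propagation at export.gen — its inputs' values are unchanged, so it reuses its cache.

First evaluation (everything demanded from the output):
  config.gen = mul(8, 8) = 64
  check.gen = mul(7, 64) = 448
  deps.gen = absv(-4) = 4
  opt.gen = max2(7, 448) = 448
  cache.gen = max2(4, 448) = 448
  parser.gen = min2(448, 7) = 7
  export.gen = min2(7, -7) = -7
  stage.gen = max2(7, 448) = 448
  east.gen = max2(-7, 448) = 448
  trace.gen = min2(448, -7) = -7

Propagation after the edit:
  config.gen: runs — router.txt 8->-1; router.txt 8->-1; result 1.
  check.gen: runs — config.gen 64->1; result 7.
  opt.gen: runs — check.gen 448->7; result 7.
  cache.gen: runs — opt.gen 448->7; result 7.
  parser.gen: runs — cache.gen 448->7; result 7 (same value as before).
  export.gen: checked — values it read are unchanged (parser.gen unchanged, core.txt unchanged); reused cached -7 without running.
  stage.gen: runs — check.gen 448->7; result 7.
  east.gen: runs — stage.gen 448->7; result 7.
  trace.gen: runs — east.gen 448->7; result -7 (same value as before).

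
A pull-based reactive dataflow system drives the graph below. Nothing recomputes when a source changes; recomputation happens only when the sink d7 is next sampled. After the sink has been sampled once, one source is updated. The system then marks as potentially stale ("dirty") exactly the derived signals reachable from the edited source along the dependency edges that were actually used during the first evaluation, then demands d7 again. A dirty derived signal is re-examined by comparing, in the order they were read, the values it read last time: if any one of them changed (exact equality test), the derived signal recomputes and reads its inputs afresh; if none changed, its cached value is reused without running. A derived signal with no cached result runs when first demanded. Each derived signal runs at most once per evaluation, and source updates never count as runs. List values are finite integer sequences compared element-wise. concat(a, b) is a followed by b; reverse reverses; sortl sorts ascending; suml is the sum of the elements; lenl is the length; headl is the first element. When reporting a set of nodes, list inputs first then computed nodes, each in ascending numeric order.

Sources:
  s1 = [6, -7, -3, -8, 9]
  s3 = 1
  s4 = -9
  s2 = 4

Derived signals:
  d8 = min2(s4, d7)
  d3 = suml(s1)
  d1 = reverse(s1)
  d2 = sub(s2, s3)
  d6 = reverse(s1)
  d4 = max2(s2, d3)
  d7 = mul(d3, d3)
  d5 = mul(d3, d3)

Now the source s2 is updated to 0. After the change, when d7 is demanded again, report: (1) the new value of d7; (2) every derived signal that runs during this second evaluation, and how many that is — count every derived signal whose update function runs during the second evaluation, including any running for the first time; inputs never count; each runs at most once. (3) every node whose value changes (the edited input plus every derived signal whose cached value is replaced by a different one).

First evaluation (everything demanded from the output):
  d3 = suml([6, -7, -3, -8, 9]) = -3
  d7 = mul(-3, -3) = 9

Propagation after the edit:
  s2 feeds no computation that the output demands — nothing is marked dirty and nothing runs.

Key observation: s2 is never demanded by the output, so the edit triggers no recomputation at all.

New value of d7: 9.
Derived signals that run: none — 0 in total.
Values that change: s2.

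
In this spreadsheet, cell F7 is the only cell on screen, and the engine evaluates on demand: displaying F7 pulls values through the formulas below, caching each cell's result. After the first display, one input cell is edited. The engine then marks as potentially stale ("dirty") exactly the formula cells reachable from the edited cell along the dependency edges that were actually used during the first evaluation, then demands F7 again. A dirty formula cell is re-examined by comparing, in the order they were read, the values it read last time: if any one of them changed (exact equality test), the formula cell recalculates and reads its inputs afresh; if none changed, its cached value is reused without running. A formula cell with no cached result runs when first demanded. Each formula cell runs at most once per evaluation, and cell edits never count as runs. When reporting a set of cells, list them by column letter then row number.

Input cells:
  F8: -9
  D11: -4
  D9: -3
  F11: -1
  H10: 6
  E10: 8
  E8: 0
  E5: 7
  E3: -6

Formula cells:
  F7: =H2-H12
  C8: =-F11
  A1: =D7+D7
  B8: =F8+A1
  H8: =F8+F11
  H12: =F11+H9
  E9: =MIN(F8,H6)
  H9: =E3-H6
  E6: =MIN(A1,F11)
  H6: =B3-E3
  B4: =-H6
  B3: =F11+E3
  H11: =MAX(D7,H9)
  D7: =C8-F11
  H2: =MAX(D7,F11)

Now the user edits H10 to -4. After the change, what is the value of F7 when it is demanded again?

Initial pass — values computed on the first demand:
  B3 = -1 + -6 = -7
  C8 = -(-1) = 1
  D7 = 1 - -1 = 2
  H2 = MAX(2, -1) = 2
  H6 = -7 - -6 = -1
  H9 = -6 - -1 = -5
  H12 = -1 + -5 = -6
  F7 = 2 - -6 = 8

Second demand — change propagation:
  no demanded computation ever read H10, so the edit dirties nothing and nothing runs.

The important point: nothing the output needs ever reads H10, so the edit is invisible to it.

F7 now evaluates to 8.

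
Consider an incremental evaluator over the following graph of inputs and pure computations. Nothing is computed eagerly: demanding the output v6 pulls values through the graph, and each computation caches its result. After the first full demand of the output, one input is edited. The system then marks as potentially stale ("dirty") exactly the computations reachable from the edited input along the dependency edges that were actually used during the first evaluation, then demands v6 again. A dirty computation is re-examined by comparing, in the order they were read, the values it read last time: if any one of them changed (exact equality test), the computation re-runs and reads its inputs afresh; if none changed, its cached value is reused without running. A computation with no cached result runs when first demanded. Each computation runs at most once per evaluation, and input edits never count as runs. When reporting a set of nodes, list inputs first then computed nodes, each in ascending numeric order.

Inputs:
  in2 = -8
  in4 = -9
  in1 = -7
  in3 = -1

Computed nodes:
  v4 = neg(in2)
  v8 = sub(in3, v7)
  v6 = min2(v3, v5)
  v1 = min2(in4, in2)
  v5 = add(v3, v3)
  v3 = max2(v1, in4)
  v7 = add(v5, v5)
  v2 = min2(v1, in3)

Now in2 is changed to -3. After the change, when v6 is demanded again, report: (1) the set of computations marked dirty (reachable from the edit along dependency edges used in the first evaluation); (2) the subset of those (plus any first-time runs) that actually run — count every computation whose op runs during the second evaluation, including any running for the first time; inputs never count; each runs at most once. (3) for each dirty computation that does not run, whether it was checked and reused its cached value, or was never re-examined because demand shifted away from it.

Initial pass — values computed on the first demand:
  v1 = min2(-9, -8) = -9
  v3 = max2(-9, -9) = -9
  v5 = add(-9, -9) = -18
  v6 = min2(-9, -18) = -18

Second demand — change propagation:
  v1: re-runs because in2 -8->-3; new result -9 (unchanged).
  v3: re-examined; everything it read last time is the same (v1 unchanged, in4 unchanged) — cache -9 kept, no run.
  v5: re-examined; everything it read last time is the same (v3 unchanged, v3 unchanged) — cache -18 kept, no run.
  v6: re-examined; everything it read last time is the same (v3 unchanged, v5 unchanged) — cache -18 kept, no run.

The important point: v1 recomputes to an identical value, and the output ends up unchanged.

Dirty set: v1, v3, v5, v6.
Run set: v1 (1 run).
Re-examined without running (cache reused): v3, v5, v6.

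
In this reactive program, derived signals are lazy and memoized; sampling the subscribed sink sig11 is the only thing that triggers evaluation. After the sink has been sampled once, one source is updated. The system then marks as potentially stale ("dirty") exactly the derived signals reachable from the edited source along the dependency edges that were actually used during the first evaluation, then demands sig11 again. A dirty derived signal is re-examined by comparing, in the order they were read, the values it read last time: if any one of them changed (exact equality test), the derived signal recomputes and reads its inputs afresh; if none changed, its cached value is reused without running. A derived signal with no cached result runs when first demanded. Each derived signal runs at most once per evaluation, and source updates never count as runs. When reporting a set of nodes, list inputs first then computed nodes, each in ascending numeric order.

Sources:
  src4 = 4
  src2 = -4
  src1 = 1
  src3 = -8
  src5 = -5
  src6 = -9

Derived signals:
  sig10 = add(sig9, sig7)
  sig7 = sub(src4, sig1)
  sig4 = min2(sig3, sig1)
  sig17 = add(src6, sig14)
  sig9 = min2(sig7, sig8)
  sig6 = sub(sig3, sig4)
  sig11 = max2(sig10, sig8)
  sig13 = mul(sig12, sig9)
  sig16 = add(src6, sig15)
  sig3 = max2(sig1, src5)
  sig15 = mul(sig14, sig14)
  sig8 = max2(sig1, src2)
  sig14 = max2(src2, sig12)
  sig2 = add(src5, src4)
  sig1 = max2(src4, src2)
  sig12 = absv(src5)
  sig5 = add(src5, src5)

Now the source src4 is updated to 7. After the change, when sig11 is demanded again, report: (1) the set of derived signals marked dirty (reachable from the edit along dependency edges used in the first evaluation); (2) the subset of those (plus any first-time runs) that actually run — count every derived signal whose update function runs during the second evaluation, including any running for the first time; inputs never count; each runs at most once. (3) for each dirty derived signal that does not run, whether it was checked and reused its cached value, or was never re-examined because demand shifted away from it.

First demand of the output computes:
  sig1 = max2(4, -4) = 4
  sig7 = sub(4, 4) = 0
  sig8 = max2(4, -4) = 4
  sig9 = min2(0, 4) = 0
  sig10 = add(0, 0) = 0
  sig11 = max2(0, 4) = 4

After the edit, cleaning proceeds:
  sig1: a read changed (src4 4->7) — executes, giving 7.
  sig7: a read changed (src4 4->7; sig1 4->7) — executes, giving 0 — identical to its old value.
  sig8: a read changed (sig1 4->7) — executes, giving 7.
  sig9: a read changed (sig8 4->7) — executes, giving 0 — identical to its old value.
  sig10: dirty, but its reads are unchanged (sig9 unchanged, sig7 unchanged); cached 0 stands.
  sig11: a read changed (sig8 4->7) — executes, giving 7.

Note where the cutoff bites: sig10 is checked, finds nothing changed, and keeps its cache.

The edit dirties: sig1, sig7, sig8, sig9, sig10, sig11.
5 derived signals run: sig1, sig7, sig8, sig9, sig11.
Cache hits after checking: sig10.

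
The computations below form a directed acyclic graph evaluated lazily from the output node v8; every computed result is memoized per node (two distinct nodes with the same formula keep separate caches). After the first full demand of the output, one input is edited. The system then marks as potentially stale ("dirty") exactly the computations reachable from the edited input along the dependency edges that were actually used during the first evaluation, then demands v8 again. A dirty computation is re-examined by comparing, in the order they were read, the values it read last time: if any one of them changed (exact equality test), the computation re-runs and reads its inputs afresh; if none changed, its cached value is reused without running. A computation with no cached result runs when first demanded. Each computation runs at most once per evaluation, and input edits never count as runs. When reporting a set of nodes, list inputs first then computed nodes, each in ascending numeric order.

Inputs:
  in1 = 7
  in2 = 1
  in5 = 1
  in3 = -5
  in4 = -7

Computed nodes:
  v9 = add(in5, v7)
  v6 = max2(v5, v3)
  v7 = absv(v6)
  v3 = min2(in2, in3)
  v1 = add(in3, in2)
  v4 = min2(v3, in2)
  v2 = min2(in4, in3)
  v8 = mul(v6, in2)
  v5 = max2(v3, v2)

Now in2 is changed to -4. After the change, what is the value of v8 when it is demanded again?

First demand of the output computes:
  v2 = min2(-7, -5) = -7
  v3 = min2(1, -5) = -5
  v5 = max2(-5, -7) = -5
  v6 = max2(-5, -5) = -5
  v8 = mul(-5, 1) = -5

After the edit, cleaning proceeds:
  v3: a read changed (in2 1->-4) — executes, giving -5 — identical to its old value.
  v5: dirty, but its reads are unchanged (v3 unchanged, v2 unchanged); cached -5 stands.
  v6: dirty, but its reads are unchanged (v5 unchanged, v3 unchanged); cached -5 stands.
  v8: a read changed (in2 1->-4) — executes, giving 20.

Note where the cutoff bites: v5 is checked, finds nothing changed, and keeps its cache.

Demanding v8 again yields 20.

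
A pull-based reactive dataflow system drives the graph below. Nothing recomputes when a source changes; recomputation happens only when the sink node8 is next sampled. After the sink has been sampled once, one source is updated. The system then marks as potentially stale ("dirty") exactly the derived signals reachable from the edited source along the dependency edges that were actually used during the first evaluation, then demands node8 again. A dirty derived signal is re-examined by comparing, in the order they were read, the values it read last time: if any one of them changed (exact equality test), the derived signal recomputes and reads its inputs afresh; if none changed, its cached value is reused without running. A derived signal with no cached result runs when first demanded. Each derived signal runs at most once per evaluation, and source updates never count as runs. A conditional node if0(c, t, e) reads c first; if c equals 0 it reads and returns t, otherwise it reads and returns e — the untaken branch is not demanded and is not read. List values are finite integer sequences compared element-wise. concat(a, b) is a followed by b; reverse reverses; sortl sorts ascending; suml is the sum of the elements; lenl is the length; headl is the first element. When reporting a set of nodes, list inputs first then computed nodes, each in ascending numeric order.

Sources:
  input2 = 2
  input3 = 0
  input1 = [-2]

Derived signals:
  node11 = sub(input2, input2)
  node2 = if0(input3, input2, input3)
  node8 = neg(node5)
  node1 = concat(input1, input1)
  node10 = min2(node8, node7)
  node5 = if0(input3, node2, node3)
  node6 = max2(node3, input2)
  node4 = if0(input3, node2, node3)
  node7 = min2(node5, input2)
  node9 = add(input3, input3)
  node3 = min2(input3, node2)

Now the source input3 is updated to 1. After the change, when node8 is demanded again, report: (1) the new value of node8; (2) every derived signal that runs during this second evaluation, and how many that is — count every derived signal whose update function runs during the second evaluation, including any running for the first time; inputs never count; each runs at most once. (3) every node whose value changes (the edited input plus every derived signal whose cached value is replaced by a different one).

First evaluation (everything demanded from the output):
  node2 = if0(input3=0 -> then branch input2) = 2
  node5 = if0(input3=0 -> then branch node2) = 2
  node8 = neg(2) = -2

Propagation after the edit:
  node2: runs — input3 0->1; result 1.
  node3: demanded for the first time — runs, produces 1.
  node5: runs — input3 0->1; node2 2->1; result 1.
  node8: runs — node5 2->1; result -1.

Key observation: a condition flipped, so demand reaches new nodes — node3 runs for the first time.

New value of node8: -1.
Derived signals that run: node2, node3, node5, node8 — 4 in total.
Values that change: input3, node2, node5, node8.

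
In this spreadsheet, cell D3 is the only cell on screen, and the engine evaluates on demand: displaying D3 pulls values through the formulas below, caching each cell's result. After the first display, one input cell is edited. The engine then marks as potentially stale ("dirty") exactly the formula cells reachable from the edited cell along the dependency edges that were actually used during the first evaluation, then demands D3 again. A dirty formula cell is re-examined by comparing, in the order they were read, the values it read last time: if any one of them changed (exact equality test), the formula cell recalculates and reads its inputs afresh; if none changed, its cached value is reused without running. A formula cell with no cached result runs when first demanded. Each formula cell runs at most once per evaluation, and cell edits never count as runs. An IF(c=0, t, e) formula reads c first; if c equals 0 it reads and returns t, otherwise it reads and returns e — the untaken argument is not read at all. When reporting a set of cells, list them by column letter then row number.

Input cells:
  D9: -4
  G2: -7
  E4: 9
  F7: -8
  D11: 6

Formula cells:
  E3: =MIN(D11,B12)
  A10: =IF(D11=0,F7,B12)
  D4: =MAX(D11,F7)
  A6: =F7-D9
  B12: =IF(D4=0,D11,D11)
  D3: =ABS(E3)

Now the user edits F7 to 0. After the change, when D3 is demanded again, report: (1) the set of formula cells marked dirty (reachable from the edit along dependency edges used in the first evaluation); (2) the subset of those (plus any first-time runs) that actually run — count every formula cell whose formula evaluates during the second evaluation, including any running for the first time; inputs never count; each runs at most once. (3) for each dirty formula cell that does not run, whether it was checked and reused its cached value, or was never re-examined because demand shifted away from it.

Initial pass — values computed on the first demand:
  D4 = MAX(6, -8) = 6
  B12 = IF(D4=0: D4=6 -> else branch D11) = 6
  E3 = MIN(6, 6) = 6
  D3 = ABS(6) = 6

Second demand — change propagation:
  D4: re-runs because F7 -8->0; new result 6 (unchanged).
  B12: re-examined; everything it read last time is the same (D4 unchanged, D11 unchanged) — cache 6 kept, no run.
  E3: re-examined; everything it read last time is the same (D11 unchanged, B12 unchanged) — cache 6 kept, no run.
  D3: re-examined; everything it read last time is the same (E3 unchanged) — cache 6 kept, no run.

The important point: D4 recomputes to an identical value, and the output ends up unchanged.

Dirty set: B12, D3, D4, E3.
Run set: D4 (1 run).
Re-examined without running (cache reused): B12, D3, E3.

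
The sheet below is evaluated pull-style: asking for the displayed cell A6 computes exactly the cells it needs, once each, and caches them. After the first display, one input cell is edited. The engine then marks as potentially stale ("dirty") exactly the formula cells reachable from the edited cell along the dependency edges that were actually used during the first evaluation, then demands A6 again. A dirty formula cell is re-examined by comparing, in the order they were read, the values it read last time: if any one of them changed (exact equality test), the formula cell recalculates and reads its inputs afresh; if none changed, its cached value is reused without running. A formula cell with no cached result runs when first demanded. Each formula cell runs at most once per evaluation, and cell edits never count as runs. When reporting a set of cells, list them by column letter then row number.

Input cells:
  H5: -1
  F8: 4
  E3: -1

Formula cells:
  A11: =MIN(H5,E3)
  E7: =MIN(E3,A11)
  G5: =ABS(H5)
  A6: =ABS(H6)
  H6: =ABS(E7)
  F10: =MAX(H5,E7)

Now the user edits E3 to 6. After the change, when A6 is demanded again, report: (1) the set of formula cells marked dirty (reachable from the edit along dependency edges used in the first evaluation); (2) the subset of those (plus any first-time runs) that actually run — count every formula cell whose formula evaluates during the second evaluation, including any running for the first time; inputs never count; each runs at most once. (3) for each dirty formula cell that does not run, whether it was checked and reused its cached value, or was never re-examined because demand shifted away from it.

First demand of the output computes:
  A11 = MIN(-1, -1) = -1
  E7 = MIN(-1, -1) = -1
  H6 = ABS(-1) = 1
  A6 = ABS(1) = 1

After the edit, cleaning proceeds:
  A11: a read changed (E3 -1->6) — executes, giving -1 — identical to its old value.
  E7: a read changed (E3 -1->6) — executes, giving -1 — identical to its old value.
  H6: dirty, but its reads are unchanged (E7 unchanged); cached 1 stands.
  A6: dirty, but its reads are unchanged (H6 unchanged); cached 1 stands.

Note where the cutoff bites: H6 is checked, finds nothing changed, and keeps its cache.

The edit dirties: A6, A11, E7, H6.
2 formula cells run: A11, E7.
Cache hits after checking: A6, H6.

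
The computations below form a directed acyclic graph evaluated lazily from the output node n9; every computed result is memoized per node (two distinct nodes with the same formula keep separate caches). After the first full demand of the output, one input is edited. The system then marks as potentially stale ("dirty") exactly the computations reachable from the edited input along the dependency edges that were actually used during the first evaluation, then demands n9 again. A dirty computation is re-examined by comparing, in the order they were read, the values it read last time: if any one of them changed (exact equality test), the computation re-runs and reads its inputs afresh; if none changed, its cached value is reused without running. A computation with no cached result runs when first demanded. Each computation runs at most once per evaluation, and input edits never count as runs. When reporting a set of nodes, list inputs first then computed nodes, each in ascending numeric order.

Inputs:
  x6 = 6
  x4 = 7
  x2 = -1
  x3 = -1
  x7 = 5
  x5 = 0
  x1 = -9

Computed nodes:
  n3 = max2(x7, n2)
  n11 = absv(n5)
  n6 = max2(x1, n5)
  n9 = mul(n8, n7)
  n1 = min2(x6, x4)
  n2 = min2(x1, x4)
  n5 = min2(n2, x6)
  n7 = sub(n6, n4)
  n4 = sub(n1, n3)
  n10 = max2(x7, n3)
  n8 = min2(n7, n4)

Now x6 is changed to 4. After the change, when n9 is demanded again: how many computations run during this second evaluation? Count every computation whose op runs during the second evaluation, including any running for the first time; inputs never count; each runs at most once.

First demand of the output computes:
  n1 = min2(6, 7) = 6
  n2 = min2(-9, 7) = -9
  n3 = max2(5, -9) = 5
  n4 = sub(6, 5) = 1
  n5 = min2(-9, 6) = -9
  n6 = max2(-9, -9) = -9
  n7 = sub(-9, 1) = -10
  n8 = min2(-10, 1) = -10
  n9 = mul(-10, -10) = 100

After the edit, cleaning proceeds:
  n1: a read changed (x6 6->4) — executes, giving 4.
  n4: a read changed (n1 6->4) — executes, giving -1.
  n5: a read changed (x6 6->4) — executes, giving -9 — identical to its old value.
  n6: dirty, but its reads are unchanged (x1 unchanged, n5 unchanged); cached -9 stands.
  n7: a read changed (n4 1->-1) — executes, giving -8.
  n8: a read changed (n7 -10->-8; n4 1->-1) — executes, giving -8.
  n9: a read changed (n8 -10->-8; n7 -10->-8) — executes, giving 64.

Note where the cutoff bites: n6 is checked, finds nothing changed, and keeps its cache.

6 computations run: n1, n4, n5, n7, n8, n9.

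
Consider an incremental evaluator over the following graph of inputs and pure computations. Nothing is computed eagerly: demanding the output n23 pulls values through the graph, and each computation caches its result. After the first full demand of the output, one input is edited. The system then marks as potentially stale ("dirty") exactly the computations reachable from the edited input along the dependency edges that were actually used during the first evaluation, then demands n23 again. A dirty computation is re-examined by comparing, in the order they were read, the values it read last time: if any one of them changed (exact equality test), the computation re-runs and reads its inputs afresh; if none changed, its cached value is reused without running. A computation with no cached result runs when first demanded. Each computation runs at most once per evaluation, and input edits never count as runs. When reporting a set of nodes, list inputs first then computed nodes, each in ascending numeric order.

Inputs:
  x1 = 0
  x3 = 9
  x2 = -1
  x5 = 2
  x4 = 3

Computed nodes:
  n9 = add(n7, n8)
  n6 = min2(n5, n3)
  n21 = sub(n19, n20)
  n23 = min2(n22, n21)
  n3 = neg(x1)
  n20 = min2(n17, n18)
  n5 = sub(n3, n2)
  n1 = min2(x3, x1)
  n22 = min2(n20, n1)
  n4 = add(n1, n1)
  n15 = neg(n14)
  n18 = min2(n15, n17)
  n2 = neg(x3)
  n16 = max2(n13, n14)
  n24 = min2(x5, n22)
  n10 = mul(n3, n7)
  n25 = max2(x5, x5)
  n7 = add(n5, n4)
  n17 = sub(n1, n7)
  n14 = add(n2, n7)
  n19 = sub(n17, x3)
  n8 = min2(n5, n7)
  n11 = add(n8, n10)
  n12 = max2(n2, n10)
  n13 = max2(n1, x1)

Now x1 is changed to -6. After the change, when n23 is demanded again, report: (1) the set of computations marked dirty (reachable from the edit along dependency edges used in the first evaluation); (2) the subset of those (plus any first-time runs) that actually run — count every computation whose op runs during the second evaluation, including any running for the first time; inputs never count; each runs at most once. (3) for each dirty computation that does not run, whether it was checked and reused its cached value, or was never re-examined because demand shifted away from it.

Initial pass — values computed on the first demand:
  n1 = min2(9, 0) = 0
  n2 = neg(9) = -9
  n3 = neg(0) = 0
  n4 = add(0, 0) = 0
  n5 = sub(0, -9) = 9
  n7 = add(9, 0) = 9
  n14 = add(-9, 9) = 0
  n15 = neg(0) = 0
  n17 = sub(0, 9) = -9
  n18 = min2(0, -9) = -9
  n19 = sub(-9, 9) = -18
  n20 = min2(-9, -9) = -9
  n21 = sub(-18, -9) = -9
  n22 = min2(-9, 0) = -9
  n23 = min2(-9, -9) = -9

Second demand — change propagation:
  n1: re-runs because x1 0->-6; new result -6.
  n3: re-runs because x1 0->-6; new result 6.
  n4: re-runs because n1 0->-6; n1 0->-6; new result -12.
  n5: re-runs because n3 0->6; new result 15.
  n7: re-runs because n5 9->15; n4 0->-12; new result 3.
  n14: re-runs because n7 9->3; new result -6.
  n15: re-runs because n14 0->-6; new result 6.
  n17: re-runs because n1 0->-6; n7 9->3; new result -9 (unchanged).
  n18: re-runs because n15 0->6; new result -9 (unchanged).
  n19: re-examined; everything it read last time is the same (n17 unchanged, x3 unchanged) — cache -18 kept, no run.
  n20: re-examined; everything it read last time is the same (n17 unchanged, n18 unchanged) — cache -9 kept, no run.
  n21: re-examined; everything it read last time is the same (n19 unchanged, n20 unchanged) — cache -9 kept, no run.
  n22: re-runs because n1 0->-6; new result -9 (unchanged).
  n23: re-examined; everything it read last time is the same (n22 unchanged, n21 unchanged) — cache -9 kept, no run.

The important point: at n19 every value read last time is unchanged, so the dirty flag clears without a run.

Dirty set: n1, n3, n4, n5, n7, n14, n15, n17, n18, n19, n20, n21, n22, n23.
Run set: n1, n3, n4, n5, n7, n14, n15, n17, n18, n22 (10 run).
Re-examined without running (cache reused): n19, n20, n21, n23.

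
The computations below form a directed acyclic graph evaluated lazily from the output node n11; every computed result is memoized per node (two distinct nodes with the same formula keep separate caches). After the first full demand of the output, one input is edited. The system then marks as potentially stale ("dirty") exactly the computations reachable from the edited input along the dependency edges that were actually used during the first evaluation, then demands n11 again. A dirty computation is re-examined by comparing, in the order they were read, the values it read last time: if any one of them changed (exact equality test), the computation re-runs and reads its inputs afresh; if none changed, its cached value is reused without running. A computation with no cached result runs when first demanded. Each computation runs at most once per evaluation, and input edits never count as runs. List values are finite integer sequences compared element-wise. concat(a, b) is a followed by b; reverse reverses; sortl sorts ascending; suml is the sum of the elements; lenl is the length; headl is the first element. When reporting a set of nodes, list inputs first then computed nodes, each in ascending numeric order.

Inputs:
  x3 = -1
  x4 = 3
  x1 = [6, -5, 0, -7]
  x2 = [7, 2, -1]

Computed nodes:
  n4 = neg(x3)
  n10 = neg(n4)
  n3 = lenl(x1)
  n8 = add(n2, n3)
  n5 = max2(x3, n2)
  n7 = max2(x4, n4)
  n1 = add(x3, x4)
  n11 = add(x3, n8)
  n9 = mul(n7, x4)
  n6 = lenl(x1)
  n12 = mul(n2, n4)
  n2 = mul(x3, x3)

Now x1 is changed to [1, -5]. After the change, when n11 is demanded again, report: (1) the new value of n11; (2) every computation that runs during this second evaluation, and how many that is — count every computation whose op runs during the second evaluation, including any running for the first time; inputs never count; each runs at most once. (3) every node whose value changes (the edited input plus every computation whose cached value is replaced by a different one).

First demand of the output computes:
  n2 = mul(-1, -1) = 1
  n3 = lenl([6, -5, 0, -7]) = 4
  n8 = add(1, 4) = 5
  n11 = add(-1, 5) = 4

After the edit, cleaning proceeds:
  n3: a read changed (x1 [6, -5, 0, -7]->[1, -5]) — executes, giving 2.
  n8: a read changed (n3 4->2) — executes, giving 3.
  n11: a read changed (n8 5->3) — executes, giving 2.

Demanding n11 again yields 2.
3 computations run: n3, n8, n11.
The nodes whose values change: x1, n3, n8, n11.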